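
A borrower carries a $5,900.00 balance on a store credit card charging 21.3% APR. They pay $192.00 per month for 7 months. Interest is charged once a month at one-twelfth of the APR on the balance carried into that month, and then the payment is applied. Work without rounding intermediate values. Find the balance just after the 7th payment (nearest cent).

Monthly rate r = 21.3%/12 = 1.775% = 0.01775.
Each month: B ← B·(1+r) − $192.00.
Month 1: interest $104.73; balance after payment $5,812.73.
Month 2: interest $103.18; balance after payment $5,723.90.
Month 3: interest $101.60; balance after payment $5,633.50.
Month 4: interest $99.99; balance after payment $5,541.49.
Month 5: interest $98.36; balance after payment $5,447.86.
Month 6: interest $96.70; balance after payment $5,352.56.
Month 7: interest $95.01; balance after payment $5,255.56.

$5,255.56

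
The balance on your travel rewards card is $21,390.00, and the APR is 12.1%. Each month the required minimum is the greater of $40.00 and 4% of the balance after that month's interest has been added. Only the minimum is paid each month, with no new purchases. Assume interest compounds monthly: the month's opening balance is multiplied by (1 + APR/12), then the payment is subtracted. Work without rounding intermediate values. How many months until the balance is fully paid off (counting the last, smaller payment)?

129 months

Monthly rate r = 12.1%/12 = 1.00833% = 0.0100833.
While 4% of the post-interest balance exceeds $40.00, each month B ← (B·(1+r))·(1 − 0.04), i.e. B shrinks by the factor (1+r)·0.96 = 0.96968.
This holds for months 1–100. Entering month 101 the balance is $984.13; 4% of the post-interest balance is now below $40.00, so the flat $40.00 minimum applies from here.
From month 101 a fixed $40.00 at rate r clears $984.13 in 29 more payments. Total: 100 + 29 = 129 months.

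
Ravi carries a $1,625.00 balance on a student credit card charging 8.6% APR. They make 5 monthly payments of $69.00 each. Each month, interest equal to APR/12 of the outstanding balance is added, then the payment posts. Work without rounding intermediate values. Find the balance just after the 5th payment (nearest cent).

Monthly rate r = 8.6%/12 = 0.716667% = 0.00716667.
Each month: B ← B·(1+r) − $69.00.
Month 1: interest $11.65; balance after payment $1,567.65.
Month 2: interest $11.23; balance after payment $1,509.88.
Month 3: interest $10.82; balance after payment $1,451.70.
Month 4: interest $10.40; balance after payment $1,393.11.
Month 5: interest $9.98; balance after payment $1,334.09.

$1,334.09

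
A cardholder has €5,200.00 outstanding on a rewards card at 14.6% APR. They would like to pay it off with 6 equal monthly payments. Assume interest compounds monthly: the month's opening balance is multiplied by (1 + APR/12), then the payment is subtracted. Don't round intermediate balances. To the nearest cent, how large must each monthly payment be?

€903.94

Monthly rate r = 14.6%/12 = 1.21667% = 0.0121667.
Level-payment amortization: P = B₀·r / (1 − (1+r)^(−n)) = 5200.00·0.0121667 / (1 − 1.01217^(−6)).
Denominator 1 − (1+r)^(−6) = 0.0699895777.
P = 63.2667 / 0.0699895777 ≈ 903.94.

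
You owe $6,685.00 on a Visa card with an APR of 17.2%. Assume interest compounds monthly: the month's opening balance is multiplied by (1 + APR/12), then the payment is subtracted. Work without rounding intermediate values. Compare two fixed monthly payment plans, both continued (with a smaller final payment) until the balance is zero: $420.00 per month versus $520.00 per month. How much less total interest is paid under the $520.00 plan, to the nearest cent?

$200.11

Monthly rate r = 17.2%/12 = 1.43333% = 0.0143333.
At $420.00/mo: n = ⌈−ln(1 − rB₀/P)/ln(1+r)⌉ = 19 payments (last $82.58); total interest = total paid − $6,685.00 = $957.58.
At $520.00/mo: 15 payments (last $162.47); total interest $757.47.
Interest saved = $957.58 − $757.47 = $200.11.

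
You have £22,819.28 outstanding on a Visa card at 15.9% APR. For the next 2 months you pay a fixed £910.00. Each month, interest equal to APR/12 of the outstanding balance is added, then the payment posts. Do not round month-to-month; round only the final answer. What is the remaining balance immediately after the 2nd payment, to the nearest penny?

£21,595.94

Monthly rate r = 15.9%/12 = 1.325% = 0.01325.
Each month: B ← B·(1+r) − £910.00.
Month 1: interest £302.36; balance after payment £22,211.64.
Month 2: interest £294.30; balance after payment £21,595.94.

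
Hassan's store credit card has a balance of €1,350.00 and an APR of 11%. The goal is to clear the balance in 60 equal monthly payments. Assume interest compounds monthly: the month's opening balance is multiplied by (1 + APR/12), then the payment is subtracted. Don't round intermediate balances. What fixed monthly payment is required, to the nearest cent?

Monthly rate r = 11%/12 = 0.916667% = 0.00916667.
Level-payment amortization: P = B₀·r / (1 − (1+r)^(−n)) = 1350.00·0.00916667 / (1 − 1.00917^(−60)).
Denominator 1 − (1+r)^(−60) = 0.42160281.
P = 12.375 / 0.42160281 ≈ 29.35.

€29.35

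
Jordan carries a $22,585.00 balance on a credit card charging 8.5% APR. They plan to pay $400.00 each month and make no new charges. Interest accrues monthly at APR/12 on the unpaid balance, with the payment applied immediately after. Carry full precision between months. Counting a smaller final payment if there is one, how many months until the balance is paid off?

73 months

Monthly rate r = 8.5%/12 = 0.708333% = 0.00708333.
Recurrence: B ← B·(1+r) − $400.00.
Month 1: interest $159.98; balance after payment $22,344.98.
Month 2: interest $158.28; balance after payment $22,103.25.
Closed form: n = −ln(1 − rB₀/P)/ln(1+r) = −ln(0.60006)/ln(1.00708) ≈ 72.358, so the balance reaches zero during payment 73.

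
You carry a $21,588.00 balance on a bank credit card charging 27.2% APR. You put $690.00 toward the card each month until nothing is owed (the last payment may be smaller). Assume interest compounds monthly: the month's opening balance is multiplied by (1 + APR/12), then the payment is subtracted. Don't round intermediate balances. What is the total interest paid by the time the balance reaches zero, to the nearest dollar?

$16,433

Monthly rate r = 27.2%/12 = 2.26667% = 0.0226667.
Payoff takes n = ⌈−ln(1 − rB₀/P)/ln(1+r)⌉ = ⌈55.101⌉ = 56 payments; the last is $70.65.
Total paid = 55·$690.00 + $70.65 = $38,020.65.
Total interest = total paid − principal = $38,020.65 − $21,588.00 = $16,432.65.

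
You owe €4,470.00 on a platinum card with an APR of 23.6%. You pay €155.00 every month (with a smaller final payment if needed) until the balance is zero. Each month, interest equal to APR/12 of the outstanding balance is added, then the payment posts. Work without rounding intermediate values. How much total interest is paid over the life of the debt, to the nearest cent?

€2,194.46

Monthly rate r = 23.6%/12 = 1.96667% = 0.0196667.
Payoff takes n = ⌈−ln(1 − rB₀/P)/ln(1+r)⌉ = ⌈42.996⌉ = 43 payments; the last is €154.46.
Total paid = 42·€155.00 + €154.46 = €6,664.46.
Total interest = total paid − principal = €6,664.46 − €4,470.00 = €2,194.46.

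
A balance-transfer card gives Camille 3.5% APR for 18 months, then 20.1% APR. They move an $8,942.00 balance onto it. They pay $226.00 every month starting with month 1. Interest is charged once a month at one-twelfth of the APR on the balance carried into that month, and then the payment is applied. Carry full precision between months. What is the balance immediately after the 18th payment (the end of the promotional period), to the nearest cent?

Promo months 1–18 at r₀ = 3.5%/12 = 0.00291667; months 19+ at r₁ = 20.1%/12 = 0.01675.
After month 18: iterate B ← B·(1+r₀) − $226.00 for 18 months → $5,252.84.

$5,252.84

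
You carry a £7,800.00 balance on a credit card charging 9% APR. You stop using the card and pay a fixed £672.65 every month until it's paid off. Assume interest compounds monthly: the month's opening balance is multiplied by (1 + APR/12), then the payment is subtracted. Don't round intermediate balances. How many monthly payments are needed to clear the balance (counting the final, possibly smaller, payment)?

Monthly rate r = 9%/12 = 0.75% = 0.0075.
Recurrence: B ← B·(1+r) − £672.65.
Month 1: interest £58.50; balance after payment £7,185.85.
Month 2: interest £53.89; balance after payment £6,567.09.
Closed form: n = −ln(1 − rB₀/P)/ln(1+r) = −ln(0.91303)/ln(1.0075) ≈ 12.177, so the balance reaches zero during payment 13.

13 payments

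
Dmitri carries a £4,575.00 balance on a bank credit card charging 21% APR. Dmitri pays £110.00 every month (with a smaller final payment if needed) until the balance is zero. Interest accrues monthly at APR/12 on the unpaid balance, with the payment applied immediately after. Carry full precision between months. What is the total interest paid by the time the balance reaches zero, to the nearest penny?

£3,676.41

Monthly rate r = 21%/12 = 1.75% = 0.0175.
Payoff takes n = ⌈−ln(1 − rB₀/P)/ln(1+r)⌉ = ⌈75.013⌉ = 76 payments; the last is £1.41.
Total paid = 75·£110.00 + £1.41 = £8,251.41.
Total interest = total paid − principal = £8,251.41 − £4,575.00 = £3,676.41.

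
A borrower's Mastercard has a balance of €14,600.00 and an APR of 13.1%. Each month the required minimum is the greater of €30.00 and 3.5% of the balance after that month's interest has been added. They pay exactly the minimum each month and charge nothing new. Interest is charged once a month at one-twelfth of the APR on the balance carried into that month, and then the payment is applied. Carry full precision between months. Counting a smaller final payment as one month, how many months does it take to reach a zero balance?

Monthly rate r = 13.1%/12 = 1.09167% = 0.0109167.
While 3.5% of the post-interest balance exceeds €30.00, each month B ← (B·(1+r))·(1 − 0.035), i.e. B shrinks by the factor (1+r)·0.965 = 0.97553.
This holds for months 1–115. Entering month 116 the balance is €845.78; 3.5% of the post-interest balance is now below €30.00, so the flat €30.00 minimum applies from here.
From month 116 a fixed €30.00 at rate r clears €845.78 in 34 more payments. Total: 115 + 34 = 149 months.

149 months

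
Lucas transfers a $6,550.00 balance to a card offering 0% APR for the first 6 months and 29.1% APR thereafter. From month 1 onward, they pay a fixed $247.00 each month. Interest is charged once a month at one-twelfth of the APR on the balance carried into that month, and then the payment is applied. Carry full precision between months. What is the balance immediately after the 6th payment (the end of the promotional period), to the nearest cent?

Promo months 1–6 at r₀ = 0%/12 = 0; months 7+ at r₁ = 29.1%/12 = 0.02425.
After month 6 (no interest yet): B = $6,550.00 − 6·$247.00 = $5,068.00.

$5,068.00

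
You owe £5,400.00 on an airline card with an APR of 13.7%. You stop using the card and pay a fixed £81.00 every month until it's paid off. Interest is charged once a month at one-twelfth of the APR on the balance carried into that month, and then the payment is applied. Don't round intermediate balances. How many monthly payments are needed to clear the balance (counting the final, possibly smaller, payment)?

Monthly rate r = 13.7%/12 = 1.14167% = 0.0114167.
Recurrence: B ← B·(1+r) − £81.00.
Month 1: interest £61.65; balance after payment £5,380.65.
Month 2: interest £61.43; balance after payment £5,361.08.
Closed form: n = −ln(1 − rB₀/P)/ln(1+r) = −ln(0.23889)/ln(1.01142) ≈ 126.124, so the balance reaches zero during payment 127.

127 payments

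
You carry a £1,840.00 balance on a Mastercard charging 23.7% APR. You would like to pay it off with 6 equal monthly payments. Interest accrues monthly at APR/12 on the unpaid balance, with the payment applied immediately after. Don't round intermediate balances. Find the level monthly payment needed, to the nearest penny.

£328.21

Monthly rate r = 23.7%/12 = 1.975% = 0.01975.
Level-payment amortization: P = B₀·r / (1 − (1+r)^(−n)) = 1840.00·0.01975 / (1 − 1.01975^(−6)).
Denominator 1 − (1+r)^(−6) = 0.110721657.
P = 36.34 / 0.110721657 ≈ 328.21.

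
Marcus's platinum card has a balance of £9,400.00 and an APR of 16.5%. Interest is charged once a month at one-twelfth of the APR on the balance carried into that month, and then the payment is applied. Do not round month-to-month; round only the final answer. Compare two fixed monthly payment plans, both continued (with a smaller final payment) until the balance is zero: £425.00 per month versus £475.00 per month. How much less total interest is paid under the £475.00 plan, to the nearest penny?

Monthly rate r = 16.5%/12 = 1.375% = 0.01375.
At £425.00/mo: n = ⌈−ln(1 − rB₀/P)/ln(1+r)⌉ = 27 payments (last £234.44); total interest = total paid − £9,400.00 = £1,884.44.
At £475.00/mo: 24 payments (last £122.47); total interest £1,647.47.
Interest saved = £1,884.44 − £1,647.47 = £236.97.

£236.97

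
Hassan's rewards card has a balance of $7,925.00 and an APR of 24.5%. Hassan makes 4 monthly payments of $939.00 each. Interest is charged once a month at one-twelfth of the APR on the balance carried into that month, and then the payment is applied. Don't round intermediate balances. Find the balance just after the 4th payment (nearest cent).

$4,719.70

Monthly rate r = 24.5%/12 = 2.04167% = 0.0204167.
Each month: B ← B·(1+r) − $939.00.
Month 1: interest $161.80; balance after payment $7,147.80.
Month 2: interest $145.93; balance after payment $6,354.74.
Month 3: interest $129.74; balance after payment $5,545.48.
Month 4: interest $113.22; balance after payment $4,719.70.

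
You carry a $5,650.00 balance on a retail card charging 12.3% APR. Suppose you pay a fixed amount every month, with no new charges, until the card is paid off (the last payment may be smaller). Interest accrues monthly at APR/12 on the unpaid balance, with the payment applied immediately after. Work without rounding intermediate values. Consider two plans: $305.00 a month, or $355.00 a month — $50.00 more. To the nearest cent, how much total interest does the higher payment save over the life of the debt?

Monthly rate r = 12.3%/12 = 1.025% = 0.01025.
At $305.00/mo: n = ⌈−ln(1 − rB₀/P)/ln(1+r)⌉ = 21 payments (last $198.13); total interest = total paid − $5,650.00 = $648.13.
At $355.00/mo: 18 payments (last $165.04); total interest $550.04.
Interest saved = $648.13 − $550.04 = $98.09.

$98.09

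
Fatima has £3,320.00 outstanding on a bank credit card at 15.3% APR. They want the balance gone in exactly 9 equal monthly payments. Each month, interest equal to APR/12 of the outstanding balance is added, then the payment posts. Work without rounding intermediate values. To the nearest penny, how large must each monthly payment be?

£392.80

Monthly rate r = 15.3%/12 = 1.275% = 0.01275.
Level-payment amortization: P = B₀·r / (1 − (1+r)^(−n)) = 3320.00·0.01275 / (1 − 1.01275^(−9)).
Denominator 1 − (1+r)^(−9) = 0.107764018.
P = 42.33 / 0.107764018 ≈ 392.80.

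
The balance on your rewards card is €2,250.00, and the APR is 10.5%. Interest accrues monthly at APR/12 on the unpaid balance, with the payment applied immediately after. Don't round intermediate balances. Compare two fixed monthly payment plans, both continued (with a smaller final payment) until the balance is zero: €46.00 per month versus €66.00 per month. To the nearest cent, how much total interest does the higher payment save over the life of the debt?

€265.74

Monthly rate r = 10.5%/12 = 0.875% = 0.00875.
At €46.00/mo: n = ⌈−ln(1 − rB₀/P)/ln(1+r)⌉ = 65 payments (last €5.48); total interest = total paid − €2,250.00 = €699.48.
At €66.00/mo: 41 payments (last €43.74); total interest €433.74.
Interest saved = €699.48 − €433.74 = €265.74.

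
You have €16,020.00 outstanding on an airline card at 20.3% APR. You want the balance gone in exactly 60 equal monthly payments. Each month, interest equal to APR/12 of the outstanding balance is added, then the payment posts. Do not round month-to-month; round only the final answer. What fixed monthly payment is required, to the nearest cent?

€427.11

Monthly rate r = 20.3%/12 = 1.69167% = 0.0169167.
Level-payment amortization: P = B₀·r / (1 − (1+r)^(−n)) = 16020.00·0.0169167 / (1 − 1.01692^(−60)).
Denominator 1 − (1+r)^(−60) = 0.634507822.
P = 271.005 / 0.634507822 ≈ 427.11.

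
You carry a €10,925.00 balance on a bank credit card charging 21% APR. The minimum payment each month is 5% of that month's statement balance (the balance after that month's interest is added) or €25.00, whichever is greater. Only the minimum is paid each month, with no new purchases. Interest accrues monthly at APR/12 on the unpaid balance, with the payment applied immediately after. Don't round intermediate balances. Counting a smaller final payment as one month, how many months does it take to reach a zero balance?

Monthly rate r = 21%/12 = 1.75% = 0.0175.
While 5% of the post-interest balance exceeds €25.00, each month B ← (B·(1+r))·(1 − 0.05), i.e. B shrinks by the factor (1+r)·0.95 = 0.96663.
This holds for months 1–92. Entering month 93 the balance is €481.02; 5% of the post-interest balance is now below €25.00, so the flat €25.00 minimum applies from here.
From month 93 a fixed €25.00 at rate r clears €481.02 in 24 more payments. Total: 92 + 24 = 116 months.

116 months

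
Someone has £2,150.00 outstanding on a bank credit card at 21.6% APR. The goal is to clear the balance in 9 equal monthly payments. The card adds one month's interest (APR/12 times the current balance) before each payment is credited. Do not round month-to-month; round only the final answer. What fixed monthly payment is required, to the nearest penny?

Monthly rate r = 21.6%/12 = 1.8% = 0.018.
Level-payment amortization: P = B₀·r / (1 − (1+r)^(−n)) = 2150.00·0.018 / (1 − 1.018^(−9)).
Denominator 1 − (1+r)^(−9) = 0.14833265.
P = 38.7 / 0.14833265 ≈ 260.90.

£260.90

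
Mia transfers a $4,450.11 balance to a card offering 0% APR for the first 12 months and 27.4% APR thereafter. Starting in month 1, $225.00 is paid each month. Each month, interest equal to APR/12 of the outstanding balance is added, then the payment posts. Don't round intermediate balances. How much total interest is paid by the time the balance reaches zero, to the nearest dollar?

$199

Promo months 1–12 at r₀ = 0%/12 = 0; months 13+ at r₁ = 27.4%/12 = 0.0228333.
After month 12 (no interest yet): B = $4,450.11 − 12·$225.00 = $1,750.11.
Then at r₁ with $225.00/mo: n₂ = −ln(1 − r₁·B/P)/ln(1+r₁) ≈ 8.66 → 9 more payments.
Total paid = 20·$225.00 + $149.27 = $4,649.27; interest = $4,649.27 − $4,450.11 = $199.16.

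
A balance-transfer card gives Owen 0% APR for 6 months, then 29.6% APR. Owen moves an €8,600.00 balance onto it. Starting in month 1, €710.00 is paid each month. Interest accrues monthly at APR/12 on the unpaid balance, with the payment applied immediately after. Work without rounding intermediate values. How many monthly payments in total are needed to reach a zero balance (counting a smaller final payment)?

Promo months 1–6 at r₀ = 0%/12 = 0; months 7+ at r₁ = 29.6%/12 = 0.0246667.
After month 6 (no interest yet): B = €8,600.00 − 6·€710.00 = €4,340.00.
Then at r₁ with €710.00/mo: n₂ = −ln(1 − r₁·B/P)/ln(1+r₁) ≈ 6.71 → 7 more payments.

13 months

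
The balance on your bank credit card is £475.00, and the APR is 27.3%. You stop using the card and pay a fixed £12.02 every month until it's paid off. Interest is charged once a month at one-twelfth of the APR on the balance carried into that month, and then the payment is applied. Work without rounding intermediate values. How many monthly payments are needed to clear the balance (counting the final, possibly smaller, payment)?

102 months

Monthly rate r = 27.3%/12 = 2.275% = 0.02275.
Recurrence: B ← B·(1+r) − £12.02.
Month 1: interest £10.81; balance after payment £473.79.
Month 2: interest £10.78; balance after payment £472.54.
Closed form: n = −ln(1 − rB₀/P)/ln(1+r) = −ln(0.10098)/ln(1.02275) ≈ 101.927, so the balance reaches zero during payment 102.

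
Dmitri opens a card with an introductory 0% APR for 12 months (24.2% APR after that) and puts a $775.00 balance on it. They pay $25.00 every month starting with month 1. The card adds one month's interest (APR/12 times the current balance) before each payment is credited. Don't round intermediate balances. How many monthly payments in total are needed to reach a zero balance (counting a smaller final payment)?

37 months

Promo months 1–12 at r₀ = 0%/12 = 0; months 13+ at r₁ = 24.2%/12 = 0.0201667.
After month 12 (no interest yet): B = $775.00 − 12·$25.00 = $475.00.
Then at r₁ with $25.00/mo: n₂ = −ln(1 − r₁·B/P)/ln(1+r₁) ≈ 24.20 → 25 more payments.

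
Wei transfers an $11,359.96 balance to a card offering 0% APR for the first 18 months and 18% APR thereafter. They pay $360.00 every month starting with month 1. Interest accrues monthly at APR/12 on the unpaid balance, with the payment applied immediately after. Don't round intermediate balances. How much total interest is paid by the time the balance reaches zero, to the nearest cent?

$616.99

Promo months 1–18 at r₀ = 0%/12 = 0; months 19+ at r₁ = 18%/12 = 0.015.
After month 18 (no interest yet): B = $11,359.96 − 18·$360.00 = $4,879.96.
Then at r₁ with $360.00/mo: n₂ = −ln(1 − r₁·B/P)/ln(1+r₁) ≈ 15.27 → 16 more payments.
Total paid = 33·$360.00 + $96.95 = $11,976.95; interest = $11,976.95 − $11,359.96 = $616.99.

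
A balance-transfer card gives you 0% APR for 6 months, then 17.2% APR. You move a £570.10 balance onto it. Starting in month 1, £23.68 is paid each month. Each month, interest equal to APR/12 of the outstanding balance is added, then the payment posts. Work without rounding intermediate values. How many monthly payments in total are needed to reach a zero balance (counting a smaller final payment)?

28 payments

Promo months 1–6 at r₀ = 0%/12 = 0; months 7+ at r₁ = 17.2%/12 = 0.0143333.
After month 6 (no interest yet): B = £570.10 − 6·£23.68 = £428.02.
Then at r₁ with £23.68/mo: n₂ = −ln(1 − r₁·B/P)/ln(1+r₁) ≈ 21.07 → 22 more payments.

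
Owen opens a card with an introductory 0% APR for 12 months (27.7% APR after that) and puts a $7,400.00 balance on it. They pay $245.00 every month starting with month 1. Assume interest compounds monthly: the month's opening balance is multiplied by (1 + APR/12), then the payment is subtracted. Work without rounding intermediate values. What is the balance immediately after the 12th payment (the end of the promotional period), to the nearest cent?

Promo months 1–12 at r₀ = 0%/12 = 0; months 13+ at r₁ = 27.7%/12 = 0.0230833.
After month 12 (no interest yet): B = $7,400.00 − 12·$245.00 = $4,460.00.

$4,460.00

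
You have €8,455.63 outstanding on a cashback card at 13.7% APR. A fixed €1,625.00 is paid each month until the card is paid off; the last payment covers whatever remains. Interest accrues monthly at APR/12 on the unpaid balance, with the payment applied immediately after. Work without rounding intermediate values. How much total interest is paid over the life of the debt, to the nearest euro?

Monthly rate r = 13.7%/12 = 1.14167% = 0.0114167.
Payoff takes n = ⌈−ln(1 − rB₀/P)/ln(1+r)⌉ = ⌈5.395⌉ = 6 payments; the last is €644.07.
Total paid = 5·€1,625.00 + €644.07 = €8,769.07.
Total interest = total paid − principal = €8,769.07 − €8,455.63 = €313.44.

€313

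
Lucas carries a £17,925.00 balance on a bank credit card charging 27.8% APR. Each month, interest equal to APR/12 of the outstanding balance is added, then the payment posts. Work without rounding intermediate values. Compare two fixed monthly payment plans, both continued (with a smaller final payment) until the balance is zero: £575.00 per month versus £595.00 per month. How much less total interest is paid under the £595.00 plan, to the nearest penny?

Monthly rate r = 27.8%/12 = 2.31667% = 0.0231667.
At £575.00/mo: n = ⌈−ln(1 − rB₀/P)/ln(1+r)⌉ = 56 payments (last £532.87); total interest = total paid − £17,925.00 = £14,232.87.
At £595.00/mo: 53 payments (last £160.84); total interest £13,175.84.
Interest saved = £14,232.87 − £13,175.84 = £1,057.03.

£1,057.03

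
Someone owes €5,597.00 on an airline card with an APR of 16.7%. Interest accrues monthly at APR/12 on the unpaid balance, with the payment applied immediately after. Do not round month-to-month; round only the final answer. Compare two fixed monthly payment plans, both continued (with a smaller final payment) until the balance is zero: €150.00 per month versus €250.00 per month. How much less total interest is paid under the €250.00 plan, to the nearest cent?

Monthly rate r = 16.7%/12 = 1.39167% = 0.0139167.
At €150.00/mo: n = ⌈−ln(1 − rB₀/P)/ln(1+r)⌉ = 53 payments (last €149.64); total interest = total paid − €5,597.00 = €2,352.64.
At €250.00/mo: 28 payments (last €3.22); total interest €1,156.22.
Interest saved = €2,352.64 − €1,156.22 = €1,196.42.

€1,196.42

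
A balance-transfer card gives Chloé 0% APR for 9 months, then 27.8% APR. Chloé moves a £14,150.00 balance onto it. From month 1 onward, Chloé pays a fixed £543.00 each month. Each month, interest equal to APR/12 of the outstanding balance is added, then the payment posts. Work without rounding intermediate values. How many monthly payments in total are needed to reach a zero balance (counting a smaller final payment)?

31 months

Promo months 1–9 at r₀ = 0%/12 = 0; months 10+ at r₁ = 27.8%/12 = 0.0231667.
After month 9 (no interest yet): B = £14,150.00 − 9·£543.00 = £9,263.00.
Then at r₁ with £543.00/mo: n₂ = −ln(1 − r₁·B/P)/ln(1+r₁) ≈ 21.96 → 22 more payments.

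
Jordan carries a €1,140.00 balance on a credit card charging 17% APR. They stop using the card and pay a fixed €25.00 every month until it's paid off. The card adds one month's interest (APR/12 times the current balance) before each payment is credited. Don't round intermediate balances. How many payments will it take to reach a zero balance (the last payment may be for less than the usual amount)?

Monthly rate r = 17%/12 = 1.41667% = 0.0141667.
Recurrence: B ← B·(1+r) − €25.00.
Month 1: interest €16.15; balance after payment €1,131.15.
Month 2: interest €16.02; balance after payment €1,122.17.
Closed form: n = −ln(1 − rB₀/P)/ln(1+r) = −ln(0.354)/ln(1.01417) ≈ 73.821, so the balance reaches zero during payment 74.

74 payments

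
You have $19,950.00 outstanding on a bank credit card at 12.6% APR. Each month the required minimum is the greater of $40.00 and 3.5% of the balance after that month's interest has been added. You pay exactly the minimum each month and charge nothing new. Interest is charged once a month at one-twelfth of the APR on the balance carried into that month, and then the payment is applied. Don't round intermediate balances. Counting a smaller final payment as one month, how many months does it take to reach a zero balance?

Monthly rate r = 12.6%/12 = 1.05% = 0.0105.
While 3.5% of the post-interest balance exceeds $40.00, each month B ← (B·(1+r))·(1 − 0.035), i.e. B shrinks by the factor (1+r)·0.965 = 0.97513.
This holds for months 1–114. Entering month 115 the balance is $1,130.31; 3.5% of the post-interest balance is now below $40.00, so the flat $40.00 minimum applies from here.
From month 115 a fixed $40.00 at rate r clears $1,130.31 in 34 more payments. Total: 114 + 34 = 148 months.

148 months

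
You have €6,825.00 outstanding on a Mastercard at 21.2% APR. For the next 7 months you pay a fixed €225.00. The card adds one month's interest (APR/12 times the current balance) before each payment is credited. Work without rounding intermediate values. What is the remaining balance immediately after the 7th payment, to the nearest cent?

Monthly rate r = 21.2%/12 = 1.76667% = 0.0176667.
Each month: B ← B·(1+r) − €225.00.
Month 1: interest €120.58; balance after payment €6,720.57.
Month 2: interest €118.73; balance after payment €6,614.31.
Month 3: interest €116.85; balance after payment €6,506.16.
Month 4: interest €114.94; balance after payment €6,396.10.
Month 5: interest €113.00; balance after payment €6,284.10.
Month 6: interest €111.02; balance after payment €6,170.12.
Month 7: interest €109.01; balance after payment €6,054.12.

€6,054.12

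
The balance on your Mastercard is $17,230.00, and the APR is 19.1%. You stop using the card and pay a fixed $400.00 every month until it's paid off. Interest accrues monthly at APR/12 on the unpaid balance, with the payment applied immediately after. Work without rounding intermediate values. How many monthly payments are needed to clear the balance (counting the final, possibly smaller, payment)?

74 payments

Monthly rate r = 19.1%/12 = 1.59167% = 0.0159167.
Recurrence: B ← B·(1+r) − $400.00.
Month 1: interest $274.24; balance after payment $17,104.24.
Month 2: interest $272.24; balance after payment $16,976.49.
Closed form: n = −ln(1 − rB₀/P)/ln(1+r) = −ln(0.31439)/ln(1.01592) ≈ 73.276, so the balance reaches zero during payment 74.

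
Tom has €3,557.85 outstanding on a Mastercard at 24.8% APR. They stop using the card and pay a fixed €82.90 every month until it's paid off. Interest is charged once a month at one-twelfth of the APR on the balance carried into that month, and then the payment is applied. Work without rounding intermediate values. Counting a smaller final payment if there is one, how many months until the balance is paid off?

107 payments

Monthly rate r = 24.8%/12 = 2.06667% = 0.0206667.
Recurrence: B ← B·(1+r) − €82.90.
Month 1: interest €73.53; balance after payment €3,548.48.
Month 2: interest €73.34; balance after payment €3,538.91.
Closed form: n = −ln(1 − rB₀/P)/ln(1+r) = −ln(0.11304)/ln(1.02067) ≈ 106.570, so the balance reaches zero during payment 107.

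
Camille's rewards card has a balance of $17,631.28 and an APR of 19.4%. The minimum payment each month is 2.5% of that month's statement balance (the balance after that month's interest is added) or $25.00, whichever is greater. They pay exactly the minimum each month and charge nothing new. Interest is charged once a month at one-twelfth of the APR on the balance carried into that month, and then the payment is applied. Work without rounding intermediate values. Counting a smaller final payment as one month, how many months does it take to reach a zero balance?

375 months

Monthly rate r = 19.4%/12 = 1.61667% = 0.0161667.
While 2.5% of the post-interest balance exceeds $25.00, each month B ← (B·(1+r))·(1 − 0.025), i.e. B shrinks by the factor (1+r)·0.975 = 0.99076.
This holds for months 1–311. Entering month 312 the balance is $983.60; 2.5% of the post-interest balance is now below $25.00, so the flat $25.00 minimum applies from here.
From month 312 a fixed $25.00 at rate r clears $983.60 in 64 more payments. Total: 311 + 64 = 375 months.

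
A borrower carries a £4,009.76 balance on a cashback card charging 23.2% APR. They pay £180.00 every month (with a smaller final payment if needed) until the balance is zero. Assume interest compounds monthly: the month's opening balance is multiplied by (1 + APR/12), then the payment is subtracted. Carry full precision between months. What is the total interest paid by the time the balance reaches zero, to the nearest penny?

£1,285.80

Monthly rate r = 23.2%/12 = 1.93333% = 0.0193333.
Payoff takes n = ⌈−ln(1 − rB₀/P)/ln(1+r)⌉ = ⌈29.417⌉ = 30 payments; the last is £75.56.
Total paid = 29·£180.00 + £75.56 = £5,295.56.
Total interest = total paid − principal = £5,295.56 − £4,009.76 = £1,285.80.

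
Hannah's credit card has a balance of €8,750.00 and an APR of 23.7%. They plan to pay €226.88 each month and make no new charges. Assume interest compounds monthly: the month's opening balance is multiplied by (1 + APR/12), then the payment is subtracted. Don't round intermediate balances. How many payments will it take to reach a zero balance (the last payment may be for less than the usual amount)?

74 months

Monthly rate r = 23.7%/12 = 1.975% = 0.01975.
Recurrence: B ← B·(1+r) − €226.88.
Month 1: interest €172.81; balance after payment €8,695.93.
Month 2: interest €171.74; balance after payment €8,640.80.
Closed form: n = −ln(1 − rB₀/P)/ln(1+r) = −ln(0.23831)/ln(1.01975) ≈ 73.332, so the balance reaches zero during payment 74.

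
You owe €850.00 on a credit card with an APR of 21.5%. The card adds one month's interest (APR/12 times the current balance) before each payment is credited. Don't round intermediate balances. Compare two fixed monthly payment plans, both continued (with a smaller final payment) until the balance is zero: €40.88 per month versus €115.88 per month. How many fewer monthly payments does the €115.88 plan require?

19 fewer payments

Monthly rate r = 21.5%/12 = 1.79167% = 0.0179167.
At €40.88/mo: n = ⌈−ln(1 − rB₀/P)/ln(1+r)⌉ = 27 payments (last €10.09); total interest = total paid − €850.00 = €222.97.
At €115.88/mo: 8 payments (last €108.33); total interest €69.49.
Payments saved = 27 − 8 = 19.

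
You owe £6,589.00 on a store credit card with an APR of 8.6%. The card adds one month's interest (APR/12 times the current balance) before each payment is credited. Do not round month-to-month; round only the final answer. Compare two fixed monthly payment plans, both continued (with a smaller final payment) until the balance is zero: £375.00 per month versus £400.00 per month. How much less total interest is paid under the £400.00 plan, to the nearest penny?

£30.75

Monthly rate r = 8.6%/12 = 0.716667% = 0.00716667.
At £375.00/mo: n = ⌈−ln(1 − rB₀/P)/ln(1+r)⌉ = 19 payments (last £317.72); total interest = total paid − £6,589.00 = £478.72.
At £400.00/mo: 18 payments (last £236.97); total interest £447.97.
Interest saved = £478.72 − £447.97 = £30.75.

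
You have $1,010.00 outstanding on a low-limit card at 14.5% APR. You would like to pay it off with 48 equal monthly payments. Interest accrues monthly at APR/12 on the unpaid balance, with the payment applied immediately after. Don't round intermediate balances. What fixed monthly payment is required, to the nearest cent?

Monthly rate r = 14.5%/12 = 1.20833% = 0.0120833.
Level-payment amortization: P = B₀·r / (1 − (1+r)^(−n)) = 1010.00·0.0120833 / (1 − 1.01208^(−48)).
Denominator 1 − (1+r)^(−48) = 0.438151932.
P = 12.2042 / 0.438151932 ≈ 27.85.

$27.85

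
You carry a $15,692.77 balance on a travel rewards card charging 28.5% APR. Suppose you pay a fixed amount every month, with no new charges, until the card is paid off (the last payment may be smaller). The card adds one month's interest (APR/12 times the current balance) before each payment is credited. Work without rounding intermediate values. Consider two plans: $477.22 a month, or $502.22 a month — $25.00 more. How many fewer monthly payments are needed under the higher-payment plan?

Monthly rate r = 28.5%/12 = 2.375% = 0.02375.
At $477.22/mo: n = ⌈−ln(1 − rB₀/P)/ln(1+r)⌉ = 65 payments (last $334.60); total interest = total paid − $15,692.77 = $15,183.91.
At $502.22/mo: 58 payments (last $371.38); total interest $13,305.15.
Payments saved = 65 − 58 = 7.

7 fewer payments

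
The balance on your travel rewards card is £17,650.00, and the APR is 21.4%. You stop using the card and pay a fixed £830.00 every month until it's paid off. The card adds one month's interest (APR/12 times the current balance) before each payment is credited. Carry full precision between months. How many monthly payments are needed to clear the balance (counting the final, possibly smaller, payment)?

27 months

Monthly rate r = 21.4%/12 = 1.78333% = 0.0178333.
Recurrence: B ← B·(1+r) − £830.00.
Month 1: interest £314.76; balance after payment £17,134.76.
Month 2: interest £305.57; balance after payment £16,610.33.
Closed form: n = −ln(1 − rB₀/P)/ln(1+r) = −ln(0.62077)/ln(1.01783) ≈ 26.974, so the balance reaches zero during payment 27.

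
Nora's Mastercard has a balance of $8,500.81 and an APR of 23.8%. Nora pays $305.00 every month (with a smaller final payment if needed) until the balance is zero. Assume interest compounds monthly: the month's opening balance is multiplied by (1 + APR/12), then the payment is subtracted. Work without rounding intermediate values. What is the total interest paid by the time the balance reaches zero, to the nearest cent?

$3,996.62

Monthly rate r = 23.8%/12 = 1.98333% = 0.0198333.
Payoff takes n = ⌈−ln(1 − rB₀/P)/ln(1+r)⌉ = ⌈40.975⌉ = 41 payments; the last is $297.43.
Total paid = 40·$305.00 + $297.43 = $12,497.43.
Total interest = total paid − principal = $12,497.43 − $8,500.81 = $3,996.62.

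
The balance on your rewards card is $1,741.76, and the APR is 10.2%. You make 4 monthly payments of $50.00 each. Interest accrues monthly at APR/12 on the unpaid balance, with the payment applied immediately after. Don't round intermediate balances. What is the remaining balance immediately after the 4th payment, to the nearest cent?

$1,599.17

Monthly rate r = 10.2%/12 = 0.85% = 0.0085.
Each month: B ← B·(1+r) − $50.00.
Month 1: interest $14.80; balance after payment $1,706.56.
Month 2: interest $14.51; balance after payment $1,671.07.
Month 3: interest $14.20; balance after payment $1,635.27.
Month 4: interest $13.90; balance after payment $1,599.17.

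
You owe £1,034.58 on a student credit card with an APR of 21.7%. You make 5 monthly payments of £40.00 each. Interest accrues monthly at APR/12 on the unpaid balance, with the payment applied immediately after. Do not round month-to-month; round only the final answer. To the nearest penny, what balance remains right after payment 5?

Monthly rate r = 21.7%/12 = 1.80833% = 0.0180833.
Each month: B ← B·(1+r) − £40.00.
Month 1: interest £18.71; balance after payment £1,013.29.
Month 2: interest £18.32; balance after payment £991.61.
Month 3: interest £17.93; balance after payment £969.54.
Month 4: interest £17.53; balance after payment £947.08.
Month 5: interest £17.13; balance after payment £924.20.

£924.20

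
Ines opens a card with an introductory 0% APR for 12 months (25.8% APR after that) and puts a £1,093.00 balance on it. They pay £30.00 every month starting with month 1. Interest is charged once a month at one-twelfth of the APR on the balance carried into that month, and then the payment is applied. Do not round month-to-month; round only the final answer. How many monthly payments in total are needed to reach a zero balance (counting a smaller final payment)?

Promo months 1–12 at r₀ = 0%/12 = 0; months 13+ at r₁ = 25.8%/12 = 0.0215.
After month 12 (no interest yet): B = £1,093.00 − 12·£30.00 = £733.00.
Then at r₁ with £30.00/mo: n₂ = −ln(1 − r₁·B/P)/ln(1+r₁) ≈ 35.03 → 36 more payments.

48 months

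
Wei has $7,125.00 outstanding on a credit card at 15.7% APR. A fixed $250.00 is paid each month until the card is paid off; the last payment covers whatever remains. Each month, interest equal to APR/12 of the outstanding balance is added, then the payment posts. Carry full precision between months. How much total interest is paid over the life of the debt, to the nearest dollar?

Monthly rate r = 15.7%/12 = 1.30833% = 0.0130833.
Payoff takes n = ⌈−ln(1 − rB₀/P)/ln(1+r)⌉ = ⌈35.897⌉ = 36 payments; the last is $224.45.
Total paid = 35·$250.00 + $224.45 = $8,974.45.
Total interest = total paid − principal = $8,974.45 − $7,125.00 = $1,849.45.

$1,849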